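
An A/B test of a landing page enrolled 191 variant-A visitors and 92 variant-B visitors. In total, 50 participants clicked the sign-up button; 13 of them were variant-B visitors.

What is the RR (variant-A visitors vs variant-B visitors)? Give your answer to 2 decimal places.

1.37

variant-A visitors with the outcome: 50 − 13 = 37
variant-A visitors without the outcome: 191 − 37 = 154
variant-B visitors without the outcome: 92 − 13 = 79
risk, variant-A visitors = 37/191 = 0.1937
risk, variant-B visitors = 13/92 = 0.1413
RR = 0.1937 / 0.1413 = 1.37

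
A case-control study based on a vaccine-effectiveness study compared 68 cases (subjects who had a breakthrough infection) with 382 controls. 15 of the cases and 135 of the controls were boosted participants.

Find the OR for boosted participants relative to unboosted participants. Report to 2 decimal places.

OR = 0.52

odds, boosted participants = 15/135 = 0.1111
odds, unboosted participants = 53/247 = 0.2146
OR = 0.1111 / 0.2146 = 0.52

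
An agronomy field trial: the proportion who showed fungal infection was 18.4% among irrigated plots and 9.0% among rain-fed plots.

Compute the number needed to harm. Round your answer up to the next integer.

absolute risk difference = 0.094000
1 / 0.094000 = 10.638 → round up → 11

NNH ≈ 11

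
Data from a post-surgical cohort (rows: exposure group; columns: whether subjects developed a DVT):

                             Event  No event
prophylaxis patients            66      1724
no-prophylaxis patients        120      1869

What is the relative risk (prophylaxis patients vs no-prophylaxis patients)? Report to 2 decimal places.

RR: 0.61

risk, prophylaxis patients = 66/1790 = 0.03687
risk, no-prophylaxis patients = 120/1989 = 0.06033
RR = 0.03687 / 0.06033 = 0.61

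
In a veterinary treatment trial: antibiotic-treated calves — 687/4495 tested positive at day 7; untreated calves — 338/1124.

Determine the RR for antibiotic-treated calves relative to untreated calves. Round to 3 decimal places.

0.508

risk, antibiotic-treated calves = 687/4495 = 0.1528
risk, untreated calves = 338/1124 = 0.3007
RR = 0.1528 / 0.3007 = 0.508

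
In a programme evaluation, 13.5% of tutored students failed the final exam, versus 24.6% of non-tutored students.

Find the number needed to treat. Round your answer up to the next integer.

NNT: 10

absolute risk difference = 0.111000
1 / 0.111000 = 9.009 → round up → 10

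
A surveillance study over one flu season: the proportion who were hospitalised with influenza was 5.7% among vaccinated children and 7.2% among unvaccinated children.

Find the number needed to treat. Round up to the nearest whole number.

absolute risk difference = 0.015000
1 / 0.015000 = 66.667 → round up → 67

67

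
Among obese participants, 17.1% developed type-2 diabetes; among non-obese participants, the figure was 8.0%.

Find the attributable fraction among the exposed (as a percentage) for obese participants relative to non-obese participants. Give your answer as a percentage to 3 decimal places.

AR% = (0.1710 − 0.0800) / 0.1710 = 0.5322 → 53.216%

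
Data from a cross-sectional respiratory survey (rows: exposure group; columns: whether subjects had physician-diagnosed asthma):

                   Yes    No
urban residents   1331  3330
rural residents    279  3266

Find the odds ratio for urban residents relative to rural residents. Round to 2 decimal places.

OR = (1331 × 3266) / (3330 × 279) = 4347046/929070 ≈ 4.68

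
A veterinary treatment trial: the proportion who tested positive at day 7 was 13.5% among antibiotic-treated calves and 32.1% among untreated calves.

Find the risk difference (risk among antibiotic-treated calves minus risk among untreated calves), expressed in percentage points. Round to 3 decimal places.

-18.600

risk difference = 0.1350 − 0.3210 = -0.1860 → -18.600 percentage points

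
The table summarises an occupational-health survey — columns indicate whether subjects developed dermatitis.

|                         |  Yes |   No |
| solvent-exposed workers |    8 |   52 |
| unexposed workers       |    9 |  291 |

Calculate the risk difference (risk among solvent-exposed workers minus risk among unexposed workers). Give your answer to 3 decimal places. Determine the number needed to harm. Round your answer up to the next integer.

risk, solvent-exposed workers = 8/60 = 0.13333
risk, unexposed workers = 9/300 = 0.03000
risk difference = 0.13333 − 0.03000 = 0.103
absolute risk difference = 0.103333
1 / 0.103333 = 9.677 → round up → 10

RD = 0.103; NNH = 10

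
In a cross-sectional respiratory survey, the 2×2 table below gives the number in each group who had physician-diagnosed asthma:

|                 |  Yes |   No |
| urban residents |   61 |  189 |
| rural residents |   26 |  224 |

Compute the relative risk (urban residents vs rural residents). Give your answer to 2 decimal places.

risk, urban residents = 61/250 = 0.2440
risk, rural residents = 26/250 = 0.1040
RR = 0.2440 / 0.1040 = 2.35

RR: 2.35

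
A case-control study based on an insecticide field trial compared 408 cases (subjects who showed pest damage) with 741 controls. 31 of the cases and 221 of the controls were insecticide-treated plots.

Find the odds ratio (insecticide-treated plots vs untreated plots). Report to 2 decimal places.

OR = (31 × 520) / (221 × 377) = 16120/83317 ≈ 0.19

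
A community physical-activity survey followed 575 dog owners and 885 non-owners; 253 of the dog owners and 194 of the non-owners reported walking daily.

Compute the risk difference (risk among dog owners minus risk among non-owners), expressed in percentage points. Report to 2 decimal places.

RD ≈ 22.08

risk, dog owners = 253/575 = 0.4400
risk, non-owners = 194/885 = 0.2192
risk difference = 0.4400 − 0.2192 = 0.2208 → 22.08 percentage points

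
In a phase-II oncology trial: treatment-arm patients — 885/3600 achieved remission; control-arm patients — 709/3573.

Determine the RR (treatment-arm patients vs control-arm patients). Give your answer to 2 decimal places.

1.24

risk, treatment-arm patients = 885/3600 = 0.2458
risk, control-arm patients = 709/3573 = 0.1984
RR = 0.2458 / 0.1984 = 1.24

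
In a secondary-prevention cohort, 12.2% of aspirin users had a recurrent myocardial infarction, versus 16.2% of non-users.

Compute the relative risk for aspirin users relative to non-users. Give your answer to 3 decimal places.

RR = 0.1220 / 0.1620 = 0.753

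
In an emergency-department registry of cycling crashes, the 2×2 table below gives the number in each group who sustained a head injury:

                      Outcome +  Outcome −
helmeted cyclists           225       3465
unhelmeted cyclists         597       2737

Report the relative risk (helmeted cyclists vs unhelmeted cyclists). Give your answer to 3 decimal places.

RR ≈ 0.341

risk, helmeted cyclists = 225/3690 = 0.0610
risk, unhelmeted cyclists = 597/3334 = 0.1791
RR = 0.0610 / 0.1791 = 0.341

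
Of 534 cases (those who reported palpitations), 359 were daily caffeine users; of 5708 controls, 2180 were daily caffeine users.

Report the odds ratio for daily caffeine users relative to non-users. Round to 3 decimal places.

3.320

odds, daily caffeine users = 359/2180 = 0.16468
odds, non-users = 175/3528 = 0.04960
OR = 0.16468 / 0.04960 = 3.320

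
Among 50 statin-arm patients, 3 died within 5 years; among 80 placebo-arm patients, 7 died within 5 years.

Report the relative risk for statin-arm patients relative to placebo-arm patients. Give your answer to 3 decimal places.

risk, statin-arm patients = 3/50 = 0.0600
risk, placebo-arm patients = 7/80 = 0.0875
RR = 0.0600 / 0.0875 = 0.686

0.686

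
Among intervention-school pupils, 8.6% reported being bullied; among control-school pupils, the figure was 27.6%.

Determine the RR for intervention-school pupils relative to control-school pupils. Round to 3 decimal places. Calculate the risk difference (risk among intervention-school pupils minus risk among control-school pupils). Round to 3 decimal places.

RR = 0.0860 / 0.2760 = 0.312
risk difference = 0.0860 − 0.2760 = -0.190

RR = 0.312; RD = -0.190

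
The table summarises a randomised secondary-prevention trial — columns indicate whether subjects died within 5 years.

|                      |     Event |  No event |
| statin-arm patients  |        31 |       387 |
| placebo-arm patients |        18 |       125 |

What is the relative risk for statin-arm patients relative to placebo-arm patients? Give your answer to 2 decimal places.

risk, statin-arm patients = 31/418 = 0.0742
risk, placebo-arm patients = 18/143 = 0.1259
RR = 0.0742 / 0.1259 = 0.59

0.59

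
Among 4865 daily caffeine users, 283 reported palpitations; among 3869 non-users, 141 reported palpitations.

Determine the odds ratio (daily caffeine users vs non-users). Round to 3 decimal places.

odds, daily caffeine users = 283/4582 = 0.06176
odds, non-users = 141/3728 = 0.03782
OR = 0.06176 / 0.03782 = 1.633

OR: 1.633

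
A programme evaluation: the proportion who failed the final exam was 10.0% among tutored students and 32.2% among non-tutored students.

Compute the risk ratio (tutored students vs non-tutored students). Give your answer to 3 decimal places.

RR = 0.1000 / 0.3220 = 0.311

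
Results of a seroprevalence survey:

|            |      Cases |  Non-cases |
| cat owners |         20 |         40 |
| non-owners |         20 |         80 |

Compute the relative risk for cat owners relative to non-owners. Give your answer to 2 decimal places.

risk, cat owners = 20/60 = 0.3333
risk, non-owners = 20/100 = 0.2000
RR = 0.3333 / 0.2000 = 1.67

1.67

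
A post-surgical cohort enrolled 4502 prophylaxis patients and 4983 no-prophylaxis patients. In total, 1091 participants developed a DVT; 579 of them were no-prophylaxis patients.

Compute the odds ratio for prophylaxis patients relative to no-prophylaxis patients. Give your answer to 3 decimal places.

prophylaxis patients with the outcome: 1091 − 579 = 512
prophylaxis patients without the outcome: 4502 − 512 = 3990
no-prophylaxis patients without the outcome: 4983 − 579 = 4404
OR = (512 × 4404) / (3990 × 579) = 2254848/2310210 ≈ 0.976

0.976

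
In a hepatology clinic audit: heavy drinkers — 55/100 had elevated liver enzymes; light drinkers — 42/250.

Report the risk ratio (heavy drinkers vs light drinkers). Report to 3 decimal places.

risk, heavy drinkers = 55/100 = 0.5500
risk, light drinkers = 42/250 = 0.1680
RR = 0.5500 / 0.1680 = 3.274

3.274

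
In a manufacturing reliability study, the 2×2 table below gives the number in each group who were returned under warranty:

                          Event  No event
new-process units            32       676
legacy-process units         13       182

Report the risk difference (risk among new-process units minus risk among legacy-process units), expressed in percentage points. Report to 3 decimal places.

risk, new-process units = 32/708 = 0.04520
risk, legacy-process units = 13/195 = 0.06667
risk difference = 0.04520 − 0.06667 = -0.02147 → -2.147 percentage points

-2.147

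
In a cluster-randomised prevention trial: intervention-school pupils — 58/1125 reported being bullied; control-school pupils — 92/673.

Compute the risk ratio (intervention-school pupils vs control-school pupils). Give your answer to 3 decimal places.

RR ≈ 0.377

risk, intervention-school pupils = 58/1125 = 0.0516
risk, control-school pupils = 92/673 = 0.1367
RR = 0.0516 / 0.1367 = 0.377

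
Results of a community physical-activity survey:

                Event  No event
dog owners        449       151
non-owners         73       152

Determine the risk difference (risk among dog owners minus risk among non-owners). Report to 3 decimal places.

0.424

risk, dog owners = 449/600 = 0.7483
risk, non-owners = 73/225 = 0.3244
risk difference = 0.7483 − 0.3244 = 0.424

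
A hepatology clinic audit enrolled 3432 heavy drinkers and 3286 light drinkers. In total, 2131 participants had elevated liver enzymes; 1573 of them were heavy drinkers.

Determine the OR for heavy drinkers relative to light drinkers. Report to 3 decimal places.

heavy drinkers without the outcome: 3432 − 1573 = 1859
light drinkers with the outcome: 2131 − 1573 = 558
light drinkers without the outcome: 3286 − 558 = 2728
OR = (1573 × 2728) / (1859 × 558) = 4291144/1037322 ≈ 4.137

OR: 4.137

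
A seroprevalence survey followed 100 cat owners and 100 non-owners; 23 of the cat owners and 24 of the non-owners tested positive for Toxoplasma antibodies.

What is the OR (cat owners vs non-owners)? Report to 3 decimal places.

OR = (23 × 76) / (77 × 24) = 1748/1848 ≈ 0.946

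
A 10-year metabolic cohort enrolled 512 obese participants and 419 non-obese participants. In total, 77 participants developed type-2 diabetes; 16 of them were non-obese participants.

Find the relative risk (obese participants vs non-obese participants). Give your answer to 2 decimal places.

obese participants with the outcome: 77 − 16 = 61
obese participants without the outcome: 512 − 61 = 451
non-obese participants without the outcome: 419 − 16 = 403
risk, obese participants = 61/512 = 0.11914
risk, non-obese participants = 16/419 = 0.03819
RR = 0.11914 / 0.03819 = 3.12

RR ≈ 3.12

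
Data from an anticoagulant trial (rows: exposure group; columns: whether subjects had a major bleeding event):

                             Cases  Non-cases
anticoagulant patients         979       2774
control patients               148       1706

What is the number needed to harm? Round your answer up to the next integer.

NNH ≈ 6

risk, anticoagulant patients = 979/3753 = 0.260858
risk, control patients = 148/1854 = 0.079827
absolute risk difference = 0.181031
1 / 0.181031 = 5.524 → round up → 6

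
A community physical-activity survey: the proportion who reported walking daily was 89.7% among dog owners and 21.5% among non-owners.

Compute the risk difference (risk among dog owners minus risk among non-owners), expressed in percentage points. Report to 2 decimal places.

RD = 68.20

risk difference = 0.8970 − 0.2150 = 0.6820 → 68.20 percentage points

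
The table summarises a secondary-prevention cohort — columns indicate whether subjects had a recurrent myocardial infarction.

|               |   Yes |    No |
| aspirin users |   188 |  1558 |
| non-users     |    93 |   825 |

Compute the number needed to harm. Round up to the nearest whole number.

NNH: 158

risk, aspirin users = 188/1746 = 0.107675
risk, non-users = 93/918 = 0.101307
absolute risk difference = 0.006367
1 / 0.006367 = 157.060 → round up → 158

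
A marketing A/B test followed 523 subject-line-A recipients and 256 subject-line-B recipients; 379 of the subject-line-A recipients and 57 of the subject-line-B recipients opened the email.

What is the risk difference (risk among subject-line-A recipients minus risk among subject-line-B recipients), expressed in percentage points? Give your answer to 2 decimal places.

RD: 50.20

risk, subject-line-A recipients = 379/523 = 0.7247
risk, subject-line-B recipients = 57/256 = 0.2227
risk difference = 0.7247 − 0.2227 = 0.5020 → 50.20 percentage points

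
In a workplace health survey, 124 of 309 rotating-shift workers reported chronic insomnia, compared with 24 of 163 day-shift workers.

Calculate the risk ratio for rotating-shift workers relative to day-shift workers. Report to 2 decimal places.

2.73

risk, rotating-shift workers = 124/309 = 0.4013
risk, day-shift workers = 24/163 = 0.1472
RR = 0.4013 / 0.1472 = 2.73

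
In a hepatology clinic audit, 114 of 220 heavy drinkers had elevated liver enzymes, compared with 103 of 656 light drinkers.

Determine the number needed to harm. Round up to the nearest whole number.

NNH: 3

risk, heavy drinkers = 114/220 = 0.518182
risk, light drinkers = 103/656 = 0.157012
absolute risk difference = 0.361170
1 / 0.361170 = 2.769 → round up → 3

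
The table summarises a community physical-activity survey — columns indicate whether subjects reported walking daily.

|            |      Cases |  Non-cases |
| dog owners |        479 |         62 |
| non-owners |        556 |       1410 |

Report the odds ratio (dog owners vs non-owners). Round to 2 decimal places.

OR = (479 × 1410) / (62 × 556) = 675390/34472 ≈ 19.59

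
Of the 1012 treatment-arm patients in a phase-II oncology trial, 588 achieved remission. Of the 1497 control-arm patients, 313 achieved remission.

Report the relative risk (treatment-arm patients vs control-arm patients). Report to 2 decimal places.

2.78

risk, treatment-arm patients = 588/1012 = 0.5810
risk, control-arm patients = 313/1497 = 0.2091
RR = 0.5810 / 0.2091 = 2.78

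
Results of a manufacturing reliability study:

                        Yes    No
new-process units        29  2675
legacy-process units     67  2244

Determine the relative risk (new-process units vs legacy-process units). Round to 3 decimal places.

risk, new-process units = 29/2704 = 0.01072
risk, legacy-process units = 67/2311 = 0.02899
RR = 0.01072 / 0.02899 = 0.370

RR ≈ 0.370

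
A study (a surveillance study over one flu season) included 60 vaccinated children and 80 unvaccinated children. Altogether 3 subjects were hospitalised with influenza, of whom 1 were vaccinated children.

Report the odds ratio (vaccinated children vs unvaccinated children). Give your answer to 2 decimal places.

vaccinated children without the outcome: 60 − 1 = 59
unvaccinated children with the outcome: 3 − 1 = 2
unvaccinated children without the outcome: 80 − 2 = 78
odds, vaccinated children = 1/59 = 0.01695
odds, unvaccinated children = 2/78 = 0.02564
OR = 0.01695 / 0.02564 = 0.66

0.66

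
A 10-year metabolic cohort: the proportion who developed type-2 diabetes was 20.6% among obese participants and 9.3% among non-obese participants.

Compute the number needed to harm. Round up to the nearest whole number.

absolute risk difference = 0.113000
1 / 0.113000 = 8.850 → round up → 9

9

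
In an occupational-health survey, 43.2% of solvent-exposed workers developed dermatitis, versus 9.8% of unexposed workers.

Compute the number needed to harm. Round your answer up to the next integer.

absolute risk difference = 0.334000
1 / 0.334000 = 2.994 → round up → 3

NNH ≈ 3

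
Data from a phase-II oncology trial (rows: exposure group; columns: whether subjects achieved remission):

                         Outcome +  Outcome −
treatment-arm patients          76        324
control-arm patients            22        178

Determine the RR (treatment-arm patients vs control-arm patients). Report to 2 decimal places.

1.73

risk, treatment-arm patients = 76/400 = 0.1900
risk, control-arm patients = 22/200 = 0.1100
RR = 0.1900 / 0.1100 = 1.73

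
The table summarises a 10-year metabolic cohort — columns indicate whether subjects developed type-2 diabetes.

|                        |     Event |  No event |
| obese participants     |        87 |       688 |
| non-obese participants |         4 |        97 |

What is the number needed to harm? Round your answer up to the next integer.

risk, obese participants = 87/775 = 0.112258
risk, non-obese participants = 4/101 = 0.039604
absolute risk difference = 0.072654
1 / 0.072654 = 13.764 → round up → 14

NNH ≈ 14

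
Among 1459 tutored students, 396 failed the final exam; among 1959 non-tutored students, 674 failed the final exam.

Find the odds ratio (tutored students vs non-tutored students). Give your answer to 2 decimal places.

0.71

odds, tutored students = 396/1063 = 0.3725
odds, non-tutored students = 674/1285 = 0.5245
OR = 0.3725 / 0.5245 = 0.71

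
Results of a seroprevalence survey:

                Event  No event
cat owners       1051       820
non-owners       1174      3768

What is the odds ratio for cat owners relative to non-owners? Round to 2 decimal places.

OR = (1051 × 3768) / (820 × 1174) = 3960168/962680 ≈ 4.11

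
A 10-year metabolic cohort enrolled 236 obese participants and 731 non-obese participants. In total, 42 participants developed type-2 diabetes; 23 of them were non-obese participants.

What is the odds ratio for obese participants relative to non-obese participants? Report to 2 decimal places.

obese participants with the outcome: 42 − 23 = 19
obese participants without the outcome: 236 − 19 = 217
non-obese participants without the outcome: 731 − 23 = 708
OR = (19 × 708) / (217 × 23) = 13452/4991 ≈ 2.70

OR = 2.70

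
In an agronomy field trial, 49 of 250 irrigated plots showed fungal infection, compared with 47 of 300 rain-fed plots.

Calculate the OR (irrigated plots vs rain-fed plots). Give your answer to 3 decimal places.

OR = (49 × 253) / (201 × 47) = 12397/9447 ≈ 1.312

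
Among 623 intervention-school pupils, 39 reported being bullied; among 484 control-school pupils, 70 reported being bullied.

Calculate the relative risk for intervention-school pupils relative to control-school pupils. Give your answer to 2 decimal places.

0.43

risk, intervention-school pupils = 39/623 = 0.0626
risk, control-school pupils = 70/484 = 0.1446
RR = 0.0626 / 0.1446 = 0.43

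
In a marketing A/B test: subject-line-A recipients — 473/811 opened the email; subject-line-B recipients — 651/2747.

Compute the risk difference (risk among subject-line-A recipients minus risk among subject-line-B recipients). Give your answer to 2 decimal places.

risk, subject-line-A recipients = 473/811 = 0.5832
risk, subject-line-B recipients = 651/2747 = 0.2370
risk difference = 0.5832 − 0.2370 = 0.35

RD = 0.35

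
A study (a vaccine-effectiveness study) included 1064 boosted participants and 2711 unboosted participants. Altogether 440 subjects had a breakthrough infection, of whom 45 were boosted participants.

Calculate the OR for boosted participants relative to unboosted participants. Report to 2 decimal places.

OR = 0.26

boosted participants without the outcome: 1064 − 45 = 1019
unboosted participants with the outcome: 440 − 45 = 395
unboosted participants without the outcome: 2711 − 395 = 2316
OR = (45 × 2316) / (1019 × 395) = 104220/402505 ≈ 0.26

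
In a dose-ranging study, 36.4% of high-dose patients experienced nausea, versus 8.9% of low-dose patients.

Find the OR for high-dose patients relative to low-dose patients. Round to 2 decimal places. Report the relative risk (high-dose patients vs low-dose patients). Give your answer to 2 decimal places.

OR = 5.86; RR = 4.09

odds, high-dose patients = 0.3640/0.6360 = 0.5723
odds, low-dose patients = 0.0890/0.9110 = 0.0977
OR = 0.5723 / 0.0977 = 5.86
RR = 0.3640 / 0.0890 = 4.09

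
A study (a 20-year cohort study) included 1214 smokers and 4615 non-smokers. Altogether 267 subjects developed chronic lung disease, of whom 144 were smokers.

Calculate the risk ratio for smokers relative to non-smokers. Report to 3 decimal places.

smokers without the outcome: 1214 − 144 = 1070
non-smokers with the outcome: 267 − 144 = 123
non-smokers without the outcome: 4615 − 123 = 4492
risk, smokers = 144/1214 = 0.11862
risk, non-smokers = 123/4615 = 0.02665
RR = 0.11862 / 0.02665 = 4.451

RR ≈ 4.451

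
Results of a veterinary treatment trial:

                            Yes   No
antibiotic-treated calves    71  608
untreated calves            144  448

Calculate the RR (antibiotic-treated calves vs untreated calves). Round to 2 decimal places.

risk, antibiotic-treated calves = 71/679 = 0.1046
risk, untreated calves = 144/592 = 0.2432
RR = 0.1046 / 0.2432 = 0.43

0.43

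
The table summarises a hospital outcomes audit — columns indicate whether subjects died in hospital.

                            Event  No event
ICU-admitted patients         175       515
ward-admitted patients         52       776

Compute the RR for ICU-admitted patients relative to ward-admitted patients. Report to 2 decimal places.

risk, ICU-admitted patients = 175/690 = 0.2536
risk, ward-admitted patients = 52/828 = 0.0628
RR = 0.2536 / 0.0628 = 4.04

RR: 4.04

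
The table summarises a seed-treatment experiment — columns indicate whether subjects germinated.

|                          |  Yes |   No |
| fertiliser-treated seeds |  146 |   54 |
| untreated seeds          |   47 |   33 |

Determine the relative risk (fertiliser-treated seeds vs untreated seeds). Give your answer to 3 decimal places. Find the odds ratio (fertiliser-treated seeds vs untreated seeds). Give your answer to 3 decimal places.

RR = 1.243; OR = 1.898

risk, fertiliser-treated seeds = 146/200 = 0.7300
risk, untreated seeds = 47/80 = 0.5875
RR = 0.7300 / 0.5875 = 1.243
odds, fertiliser-treated seeds = 146/54 = 2.7037
odds, untreated seeds = 47/33 = 1.4242
OR = 2.7037 / 1.4242 = 1.898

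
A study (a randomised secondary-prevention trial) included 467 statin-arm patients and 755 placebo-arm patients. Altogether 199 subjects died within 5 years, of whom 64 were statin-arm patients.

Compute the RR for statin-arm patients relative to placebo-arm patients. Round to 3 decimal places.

0.766

statin-arm patients without the outcome: 467 − 64 = 403
placebo-arm patients with the outcome: 199 − 64 = 135
placebo-arm patients without the outcome: 755 − 135 = 620
risk, statin-arm patients = 64/467 = 0.1370
risk, placebo-arm patients = 135/755 = 0.1788
RR = 0.1370 / 0.1788 = 0.766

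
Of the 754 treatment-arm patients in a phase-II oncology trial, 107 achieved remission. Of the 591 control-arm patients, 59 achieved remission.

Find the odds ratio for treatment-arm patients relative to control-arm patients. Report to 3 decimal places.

odds, treatment-arm patients = 107/647 = 0.1654
odds, control-arm patients = 59/532 = 0.1109
OR = 0.1654 / 0.1109 = 1.491

OR: 1.491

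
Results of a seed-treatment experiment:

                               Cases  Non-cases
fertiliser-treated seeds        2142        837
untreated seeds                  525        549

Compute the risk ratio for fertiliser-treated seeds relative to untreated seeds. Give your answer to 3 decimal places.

RR = 1.471

risk, fertiliser-treated seeds = 2142/2979 = 0.7190
risk, untreated seeds = 525/1074 = 0.4888
RR = 0.7190 / 0.4888 = 1.471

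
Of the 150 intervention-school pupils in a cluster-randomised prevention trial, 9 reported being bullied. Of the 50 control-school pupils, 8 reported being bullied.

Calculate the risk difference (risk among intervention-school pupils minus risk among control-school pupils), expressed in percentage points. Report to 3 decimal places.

risk, intervention-school pupils = 9/150 = 0.0600
risk, control-school pupils = 8/50 = 0.1600
risk difference = 0.0600 − 0.1600 = -0.1000 → -10.000 percentage points

-10.000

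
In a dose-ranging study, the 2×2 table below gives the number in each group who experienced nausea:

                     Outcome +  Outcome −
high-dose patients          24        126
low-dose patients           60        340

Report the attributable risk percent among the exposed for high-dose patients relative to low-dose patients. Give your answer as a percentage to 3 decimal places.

6.250%

risk, high-dose patients = 24/150 = 0.1600
risk, low-dose patients = 60/400 = 0.1500
AR% = (0.1600 − 0.1500) / 0.1600 = 0.0625 → 6.250%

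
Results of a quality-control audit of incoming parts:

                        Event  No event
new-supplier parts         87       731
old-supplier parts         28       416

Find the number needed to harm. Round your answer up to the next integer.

24

risk, new-supplier parts = 87/818 = 0.106357
risk, old-supplier parts = 28/444 = 0.063063
absolute risk difference = 0.043294
1 / 0.043294 = 23.098 → round up → 24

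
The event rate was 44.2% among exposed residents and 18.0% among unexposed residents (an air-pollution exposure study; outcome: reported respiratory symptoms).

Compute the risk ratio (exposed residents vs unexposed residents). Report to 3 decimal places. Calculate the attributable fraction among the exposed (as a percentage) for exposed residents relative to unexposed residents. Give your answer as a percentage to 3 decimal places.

RR = 2.456; AR% = 59.276%

RR = 0.4420 / 0.1800 = 2.456
AR% = (0.4420 − 0.1800) / 0.4420 = 0.5928 → 59.276%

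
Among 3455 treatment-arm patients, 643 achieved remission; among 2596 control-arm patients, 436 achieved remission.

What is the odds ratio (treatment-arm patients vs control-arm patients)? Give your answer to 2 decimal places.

OR = (643 × 2160) / (2812 × 436) = 1388880/1226032 ≈ 1.13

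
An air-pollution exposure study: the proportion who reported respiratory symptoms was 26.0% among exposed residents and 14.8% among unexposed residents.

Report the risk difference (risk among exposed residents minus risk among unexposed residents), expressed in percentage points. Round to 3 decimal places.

11.200

risk difference = 0.2600 − 0.1480 = 0.1120 → 11.200 percentage points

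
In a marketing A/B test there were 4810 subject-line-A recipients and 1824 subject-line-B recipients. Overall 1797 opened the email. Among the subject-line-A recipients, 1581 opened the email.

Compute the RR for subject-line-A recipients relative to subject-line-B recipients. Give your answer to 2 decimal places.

RR = 2.78

subject-line-A recipients without the outcome: 4810 − 1581 = 3229
subject-line-B recipients with the outcome: 1797 − 1581 = 216
subject-line-B recipients without the outcome: 1824 − 216 = 1608
risk, subject-line-A recipients = 1581/4810 = 0.3287
risk, subject-line-B recipients = 216/1824 = 0.1184
RR = 0.3287 / 0.1184 = 2.78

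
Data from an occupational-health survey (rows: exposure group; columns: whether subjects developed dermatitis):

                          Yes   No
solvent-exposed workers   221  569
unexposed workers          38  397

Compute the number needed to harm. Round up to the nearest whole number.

6

risk, solvent-exposed workers = 221/790 = 0.279747
risk, unexposed workers = 38/435 = 0.087356
absolute risk difference = 0.192391
1 / 0.192391 = 5.198 → round up → 6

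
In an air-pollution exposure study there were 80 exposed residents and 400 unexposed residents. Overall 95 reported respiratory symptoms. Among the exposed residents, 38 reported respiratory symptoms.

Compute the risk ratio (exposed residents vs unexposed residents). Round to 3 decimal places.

3.333

exposed residents without the outcome: 80 − 38 = 42
unexposed residents with the outcome: 95 − 38 = 57
unexposed residents without the outcome: 400 − 57 = 343
risk, exposed residents = 38/80 = 0.4750
risk, unexposed residents = 57/400 = 0.1425
RR = 0.4750 / 0.1425 = 3.333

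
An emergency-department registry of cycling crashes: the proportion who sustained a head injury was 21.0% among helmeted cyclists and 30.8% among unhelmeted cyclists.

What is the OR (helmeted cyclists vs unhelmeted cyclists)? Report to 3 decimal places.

odds, helmeted cyclists = 0.2100/0.7900 = 0.2658
odds, unhelmeted cyclists = 0.3080/0.6920 = 0.4451
OR = 0.2658 / 0.4451 = 0.597

OR ≈ 0.597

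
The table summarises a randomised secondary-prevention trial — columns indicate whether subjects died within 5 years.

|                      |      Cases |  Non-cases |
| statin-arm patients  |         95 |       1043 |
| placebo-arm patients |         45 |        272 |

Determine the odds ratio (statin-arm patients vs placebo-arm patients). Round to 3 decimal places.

odds, statin-arm patients = 95/1043 = 0.0911
odds, placebo-arm patients = 45/272 = 0.1654
OR = 0.0911 / 0.1654 = 0.551

0.551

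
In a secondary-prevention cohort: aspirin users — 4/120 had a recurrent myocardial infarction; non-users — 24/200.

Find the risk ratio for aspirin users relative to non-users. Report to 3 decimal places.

risk, aspirin users = 4/120 = 0.03333
risk, non-users = 24/200 = 0.12000
RR = 0.03333 / 0.12000 = 0.278

RR: 0.278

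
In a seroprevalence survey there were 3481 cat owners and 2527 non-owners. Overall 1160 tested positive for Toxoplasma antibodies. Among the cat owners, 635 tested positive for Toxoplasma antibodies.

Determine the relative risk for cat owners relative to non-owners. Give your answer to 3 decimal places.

0.878

cat owners without the outcome: 3481 − 635 = 2846
non-owners with the outcome: 1160 − 635 = 525
non-owners without the outcome: 2527 − 525 = 2002
risk, cat owners = 635/3481 = 0.1824
risk, non-owners = 525/2527 = 0.2078
RR = 0.1824 / 0.2078 = 0.878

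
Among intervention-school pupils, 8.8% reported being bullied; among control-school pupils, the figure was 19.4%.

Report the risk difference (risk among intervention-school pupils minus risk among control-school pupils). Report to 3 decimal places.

risk difference = 0.0880 − 0.1940 = -0.106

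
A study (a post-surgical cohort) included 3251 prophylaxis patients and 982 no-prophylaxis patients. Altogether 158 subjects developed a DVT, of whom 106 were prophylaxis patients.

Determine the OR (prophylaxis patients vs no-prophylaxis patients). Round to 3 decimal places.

OR: 0.603

prophylaxis patients without the outcome: 3251 − 106 = 3145
no-prophylaxis patients with the outcome: 158 − 106 = 52
no-prophylaxis patients without the outcome: 982 − 52 = 930
odds, prophylaxis patients = 106/3145 = 0.03370
odds, no-prophylaxis patients = 52/930 = 0.05591
OR = 0.03370 / 0.05591 = 0.603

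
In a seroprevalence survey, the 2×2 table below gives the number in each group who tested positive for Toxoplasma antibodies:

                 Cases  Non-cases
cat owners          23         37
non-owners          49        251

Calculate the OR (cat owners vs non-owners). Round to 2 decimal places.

OR = (23 × 251) / (37 × 49) = 5773/1813 ≈ 3.18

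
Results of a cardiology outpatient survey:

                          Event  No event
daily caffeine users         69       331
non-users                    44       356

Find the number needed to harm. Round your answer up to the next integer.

NNH = 16

risk, daily caffeine users = 69/400 = 0.172500
risk, non-users = 44/400 = 0.110000
absolute risk difference = 0.062500
1 / 0.062500 = 16.000 → round up → 16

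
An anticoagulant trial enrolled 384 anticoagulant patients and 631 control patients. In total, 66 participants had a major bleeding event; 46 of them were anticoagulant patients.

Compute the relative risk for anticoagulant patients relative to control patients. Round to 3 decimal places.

3.779

anticoagulant patients without the outcome: 384 − 46 = 338
control patients with the outcome: 66 − 46 = 20
control patients without the outcome: 631 − 20 = 611
risk, anticoagulant patients = 46/384 = 0.11979
risk, control patients = 20/631 = 0.03170
RR = 0.11979 / 0.03170 = 3.779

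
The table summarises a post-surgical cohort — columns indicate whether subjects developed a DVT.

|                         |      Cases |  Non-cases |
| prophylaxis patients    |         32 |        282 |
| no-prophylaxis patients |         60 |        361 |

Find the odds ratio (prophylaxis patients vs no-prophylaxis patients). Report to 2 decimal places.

OR = (32 × 361) / (282 × 60) = 11552/16920 ≈ 0.68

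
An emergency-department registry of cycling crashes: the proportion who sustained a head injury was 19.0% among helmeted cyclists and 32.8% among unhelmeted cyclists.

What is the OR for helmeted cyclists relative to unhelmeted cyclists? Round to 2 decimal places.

OR: 0.48

odds, helmeted cyclists = 0.1900/0.8100 = 0.2346
odds, unhelmeted cyclists = 0.3280/0.6720 = 0.4881
OR = 0.2346 / 0.4881 = 0.48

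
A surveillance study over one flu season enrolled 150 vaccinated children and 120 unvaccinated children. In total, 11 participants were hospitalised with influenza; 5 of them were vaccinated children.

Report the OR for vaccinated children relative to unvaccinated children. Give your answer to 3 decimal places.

vaccinated children without the outcome: 150 − 5 = 145
unvaccinated children with the outcome: 11 − 5 = 6
unvaccinated children without the outcome: 120 − 6 = 114
OR = (5 × 114) / (145 × 6) = 570/870 ≈ 0.655

0.655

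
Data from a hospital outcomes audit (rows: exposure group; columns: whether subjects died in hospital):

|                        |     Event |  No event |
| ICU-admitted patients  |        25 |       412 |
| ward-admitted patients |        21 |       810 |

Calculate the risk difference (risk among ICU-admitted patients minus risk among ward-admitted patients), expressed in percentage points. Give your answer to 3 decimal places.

risk, ICU-admitted patients = 25/437 = 0.05721
risk, ward-admitted patients = 21/831 = 0.02527
risk difference = 0.05721 − 0.02527 = 0.03194 → 3.194 percentage points

RD: 3.194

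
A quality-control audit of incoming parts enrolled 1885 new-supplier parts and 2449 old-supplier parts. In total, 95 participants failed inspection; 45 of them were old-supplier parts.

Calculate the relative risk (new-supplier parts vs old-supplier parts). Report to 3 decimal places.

new-supplier parts with the outcome: 95 − 45 = 50
new-supplier parts without the outcome: 1885 − 50 = 1835
old-supplier parts without the outcome: 2449 − 45 = 2404
risk, new-supplier parts = 50/1885 = 0.02653
risk, old-supplier parts = 45/2449 = 0.01837
RR = 0.02653 / 0.01837 = 1.444

RR: 1.444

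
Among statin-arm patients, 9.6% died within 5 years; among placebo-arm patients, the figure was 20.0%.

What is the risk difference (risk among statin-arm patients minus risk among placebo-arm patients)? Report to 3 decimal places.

risk difference = 0.0960 − 0.2000 = -0.104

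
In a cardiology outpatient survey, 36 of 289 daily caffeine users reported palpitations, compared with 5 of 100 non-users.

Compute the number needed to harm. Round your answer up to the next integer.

risk, daily caffeine users = 36/289 = 0.124567
risk, non-users = 5/100 = 0.050000
absolute risk difference = 0.074567
1 / 0.074567 = 13.411 → round up → 14

14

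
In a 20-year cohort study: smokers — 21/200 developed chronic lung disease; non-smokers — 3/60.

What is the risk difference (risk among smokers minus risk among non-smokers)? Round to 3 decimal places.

RD: 0.055

risk, smokers = 21/200 = 0.1050
risk, non-smokers = 3/60 = 0.0500
risk difference = 0.1050 − 0.0500 = 0.055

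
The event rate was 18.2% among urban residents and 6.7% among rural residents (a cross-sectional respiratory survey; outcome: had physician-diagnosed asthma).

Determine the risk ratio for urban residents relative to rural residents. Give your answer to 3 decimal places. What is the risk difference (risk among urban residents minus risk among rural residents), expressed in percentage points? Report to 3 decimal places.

RR = 2.716; RD = 11.500

RR = 0.1820 / 0.0670 = 2.716
risk difference = 0.1820 − 0.0670 = 0.1150 → 11.500 percentage points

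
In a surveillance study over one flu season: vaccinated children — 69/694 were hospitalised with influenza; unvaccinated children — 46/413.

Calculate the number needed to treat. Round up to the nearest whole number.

risk, vaccinated children = 69/694 = 0.099424
risk, unvaccinated children = 46/413 = 0.111380
absolute risk difference = 0.011957
1 / 0.011957 = 83.633 → round up → 84

84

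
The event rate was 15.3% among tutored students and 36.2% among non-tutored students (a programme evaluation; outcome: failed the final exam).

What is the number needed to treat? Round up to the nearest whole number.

absolute risk difference = 0.209000
1 / 0.209000 = 4.785 → round up → 5

NNT = 5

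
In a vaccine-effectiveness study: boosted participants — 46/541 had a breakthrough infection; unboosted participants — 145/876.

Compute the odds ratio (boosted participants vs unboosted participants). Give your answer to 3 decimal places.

0.468

odds, boosted participants = 46/495 = 0.0929
odds, unboosted participants = 145/731 = 0.1984
OR = 0.0929 / 0.1984 = 0.468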